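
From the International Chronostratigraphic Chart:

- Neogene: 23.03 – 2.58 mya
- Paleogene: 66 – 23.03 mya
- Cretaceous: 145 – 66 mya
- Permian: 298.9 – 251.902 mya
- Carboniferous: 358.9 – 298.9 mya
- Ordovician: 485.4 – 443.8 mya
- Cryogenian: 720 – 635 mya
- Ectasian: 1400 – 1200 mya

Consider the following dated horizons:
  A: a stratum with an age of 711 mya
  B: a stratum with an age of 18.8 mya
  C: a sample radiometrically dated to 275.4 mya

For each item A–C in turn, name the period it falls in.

Match each age against the start–end ranges in the excerpt: A = 711 Ma → Cryogenian (720–635); B = 18.8 Ma → Neogene (23.03–2.58); C = 275.4 Ma → Permian (298.9–251.902).

A — Cryogenian; B — Neogene; C — Permian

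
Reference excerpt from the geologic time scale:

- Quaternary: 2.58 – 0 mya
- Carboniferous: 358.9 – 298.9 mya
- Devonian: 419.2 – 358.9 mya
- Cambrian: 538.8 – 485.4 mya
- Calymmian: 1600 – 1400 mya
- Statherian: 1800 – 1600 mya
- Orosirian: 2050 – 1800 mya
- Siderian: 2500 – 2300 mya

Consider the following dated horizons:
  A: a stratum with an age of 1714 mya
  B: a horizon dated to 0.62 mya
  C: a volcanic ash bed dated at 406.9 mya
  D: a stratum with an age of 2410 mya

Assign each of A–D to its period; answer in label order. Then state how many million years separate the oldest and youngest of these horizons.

A: 1714 Ma lies in 1800–1600 Ma, so Statherian.
B: 0.62 Ma lies in 2.58–0 Ma, so Quaternary.
C: 406.9 Ma lies in 419.2–358.9 Ma, so Devonian.
D: 2410 Ma lies in 2500–2300 Ma, so Siderian.
Oldest = 2410 Ma, youngest = 0.62 Ma → span 2409.38 Myr.

A — Statherian; B — Quaternary; C — Devonian; D — Siderian; span 2409.38 million years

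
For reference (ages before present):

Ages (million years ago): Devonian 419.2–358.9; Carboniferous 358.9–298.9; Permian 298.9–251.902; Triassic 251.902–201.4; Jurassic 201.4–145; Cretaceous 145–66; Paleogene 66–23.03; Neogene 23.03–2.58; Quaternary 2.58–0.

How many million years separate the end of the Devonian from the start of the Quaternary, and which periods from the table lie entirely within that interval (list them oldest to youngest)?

356.32 million years; Carboniferous, Permian, Triassic, Jurassic, Cretaceous, Paleogene, Neogene

End of Devonian = 358.9 Ma; start of Quaternary = 2.58 Ma.
Gap = 358.9 − 2.58 = 356.32 Myr.
Periods wholly inside 358.9–2.58 Ma: Carboniferous (358.9–298.9), Permian (298.9–251.902), Triassic (251.902–201.4), Jurassic (201.4–145), Cretaceous (145–66), Paleogene (66–23.03), Neogene (23.03–2.58).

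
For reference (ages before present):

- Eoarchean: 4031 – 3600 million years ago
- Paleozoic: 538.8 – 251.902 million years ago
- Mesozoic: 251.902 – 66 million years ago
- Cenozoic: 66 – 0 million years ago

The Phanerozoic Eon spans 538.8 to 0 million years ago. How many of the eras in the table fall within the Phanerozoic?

Eras inside 538.8–0 Ma: Paleozoic, Mesozoic, Cenozoic — 3 in total.

3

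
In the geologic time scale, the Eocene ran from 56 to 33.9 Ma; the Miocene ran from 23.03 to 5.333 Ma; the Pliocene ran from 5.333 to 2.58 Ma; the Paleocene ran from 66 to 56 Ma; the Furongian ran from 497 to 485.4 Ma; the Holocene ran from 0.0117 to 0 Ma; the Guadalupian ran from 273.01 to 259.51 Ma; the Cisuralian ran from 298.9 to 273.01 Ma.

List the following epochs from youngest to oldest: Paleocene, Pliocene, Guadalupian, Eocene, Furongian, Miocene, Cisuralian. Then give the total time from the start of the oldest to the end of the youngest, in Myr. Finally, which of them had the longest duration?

Pliocene, Miocene, Eocene, Paleocene, Guadalupian, Cisuralian, Furongian; total span 494.42 Myr; longest is Cisuralian

Start ages (Ma): Furongian 497, Cisuralian 298.9, Guadalupian 273.01, Paleocene 66, Eocene 56, Miocene 23.03, Pliocene 5.333.
Ordered youngest to oldest: Pliocene, Miocene, Eocene, Paleocene, Guadalupian, Cisuralian, Furongian.
Span = 497 − 2.58 = 494.42 Myr.
Durations: Miocene 17.697, Furongian 11.6, Eocene 22.1, Cisuralian 25.89, Paleocene 10, Guadalupian 13.5, Pliocene 2.753 → longest is Cisuralian (25.89 Myr).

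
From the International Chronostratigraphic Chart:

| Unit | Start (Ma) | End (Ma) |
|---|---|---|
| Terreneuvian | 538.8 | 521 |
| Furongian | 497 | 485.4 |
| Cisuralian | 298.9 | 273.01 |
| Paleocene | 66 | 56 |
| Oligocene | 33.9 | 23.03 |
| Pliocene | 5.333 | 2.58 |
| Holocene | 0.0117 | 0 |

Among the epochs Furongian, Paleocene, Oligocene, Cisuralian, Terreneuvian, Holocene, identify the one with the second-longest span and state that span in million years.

Terreneuvian, 17.8 million years

Durations: Furongian 11.6; Paleocene 10; Oligocene 10.87; Cisuralian 25.89; Terreneuvian 17.8; Holocene 0.0117 Myr.
Sorted longest-first: Cisuralian (25.89), Terreneuvian (17.8), Furongian (11.6), Oligocene (10.87), Paleocene (10), Holocene (0.0117).
The second longest is Terreneuvian at 17.8 Myr.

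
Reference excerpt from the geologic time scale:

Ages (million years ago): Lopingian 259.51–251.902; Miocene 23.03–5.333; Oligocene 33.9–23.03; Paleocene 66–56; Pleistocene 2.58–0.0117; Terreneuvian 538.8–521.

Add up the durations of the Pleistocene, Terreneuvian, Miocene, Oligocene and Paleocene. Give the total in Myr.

Duration is start − end for each: (2.58 − 0.0117) + (538.8 − 521) + (23.03 − 5.333) + (33.9 − 23.03) + (66 − 56).
That is 2.5683 + 17.8 + 17.697 + 10.87 + 10, which totals 58.9353 million years.

58.9353 million years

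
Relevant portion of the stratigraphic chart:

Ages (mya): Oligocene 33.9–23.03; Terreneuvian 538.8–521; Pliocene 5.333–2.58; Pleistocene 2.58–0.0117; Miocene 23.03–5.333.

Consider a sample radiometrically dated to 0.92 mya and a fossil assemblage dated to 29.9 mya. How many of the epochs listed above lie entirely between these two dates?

2

29.9 Ma sits inside the Oligocene (33.9–23.03) and 0.92 Ma inside the Pleistocene (2.58–0.0117); neither of those is wholly between the two dates.
The listed epochs lying completely between them are Miocene, Pliocene — 2 in all.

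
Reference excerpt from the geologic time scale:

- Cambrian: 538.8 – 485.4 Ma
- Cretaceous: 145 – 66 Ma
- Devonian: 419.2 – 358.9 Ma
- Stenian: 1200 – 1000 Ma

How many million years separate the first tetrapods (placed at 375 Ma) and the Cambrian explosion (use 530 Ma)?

155 million years

530 − 375 = 155 million years.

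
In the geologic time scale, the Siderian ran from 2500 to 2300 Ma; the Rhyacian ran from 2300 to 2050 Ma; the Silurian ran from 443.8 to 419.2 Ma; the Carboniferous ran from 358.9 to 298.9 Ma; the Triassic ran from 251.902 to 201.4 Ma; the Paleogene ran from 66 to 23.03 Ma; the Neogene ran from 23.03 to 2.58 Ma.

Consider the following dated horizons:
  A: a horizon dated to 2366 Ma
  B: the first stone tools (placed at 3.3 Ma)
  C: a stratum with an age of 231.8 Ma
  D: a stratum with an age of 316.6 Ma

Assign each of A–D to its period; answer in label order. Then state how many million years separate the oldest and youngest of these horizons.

Match each age against the start–end ranges in the excerpt: A = 2366 Ma → Siderian (2500–2300); B = 3.3 Ma → Neogene (23.03–2.58); C = 231.8 Ma → Triassic (251.902–201.4); D = 316.6 Ma → Carboniferous (358.9–298.9).
The largest age is 2366 Ma and the smallest is 3.3 Ma; their difference is 2362.7 Myr.

A — Siderian; B — Neogene; C — Triassic; D — Carboniferous; span 2362.7 million years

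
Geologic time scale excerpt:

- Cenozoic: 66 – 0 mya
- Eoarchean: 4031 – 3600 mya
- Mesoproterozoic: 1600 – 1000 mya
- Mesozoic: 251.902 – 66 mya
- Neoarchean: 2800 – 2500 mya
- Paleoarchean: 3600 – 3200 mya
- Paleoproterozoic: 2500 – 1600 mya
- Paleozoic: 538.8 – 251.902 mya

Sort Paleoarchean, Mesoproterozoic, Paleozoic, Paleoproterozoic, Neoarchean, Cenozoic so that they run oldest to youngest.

Paleoarchean, then Neoarchean, then Paleoproterozoic, then Mesoproterozoic, then Paleozoic, then Cenozoic

The oldest of these is Paleoarchean (starts 3600 Ma) and the youngest is Cenozoic (ends 0 Ma).
In between, by decreasing start age: Neoarchean (2800), Paleoproterozoic (2500), Mesoproterozoic (1600), Paleozoic (538.8).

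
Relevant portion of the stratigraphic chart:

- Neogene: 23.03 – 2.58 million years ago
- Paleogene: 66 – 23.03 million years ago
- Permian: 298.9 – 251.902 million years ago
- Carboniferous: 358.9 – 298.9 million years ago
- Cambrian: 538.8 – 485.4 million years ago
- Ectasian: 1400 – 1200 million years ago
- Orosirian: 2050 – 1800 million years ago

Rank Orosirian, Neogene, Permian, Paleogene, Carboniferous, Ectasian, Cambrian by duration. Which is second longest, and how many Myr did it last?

Ectasian, 200 million years

Durations: Orosirian 250; Neogene 20.45; Permian 46.998; Paleogene 42.97; Carboniferous 60; Ectasian 200; Cambrian 53.4 Myr.
Sorted longest-first: Orosirian (250), Ectasian (200), Carboniferous (60), Cambrian (53.4), Permian (46.998), Paleogene (42.97), Neogene (20.45).
The second longest is Ectasian at 200 Myr.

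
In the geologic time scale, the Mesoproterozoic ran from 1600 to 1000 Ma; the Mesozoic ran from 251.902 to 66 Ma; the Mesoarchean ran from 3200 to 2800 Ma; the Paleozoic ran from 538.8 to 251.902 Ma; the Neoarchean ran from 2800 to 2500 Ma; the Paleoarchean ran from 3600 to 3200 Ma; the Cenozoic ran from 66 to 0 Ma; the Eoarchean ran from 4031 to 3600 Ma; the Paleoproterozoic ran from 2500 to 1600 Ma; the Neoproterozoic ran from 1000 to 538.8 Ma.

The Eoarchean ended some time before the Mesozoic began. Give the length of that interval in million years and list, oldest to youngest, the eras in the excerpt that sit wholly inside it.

3348.098 million years; Paleoarchean, Mesoarchean, Neoarchean, Paleoproterozoic, Mesoproterozoic, Neoproterozoic, Paleozoic

The Eoarchean closes at 3600 Ma and the Mesozoic opens at 251.902 Ma, so the interval is 3600 − 251.902 = 3348.098 Myr.
An era fits inside if it starts at or after 3600 Ma and ends at or before 251.902 Ma; oldest first that gives Paleoarchean, Mesoarchean, Neoarchean, Paleoproterozoic, Mesoproterozoic, Neoproterozoic, Paleozoic.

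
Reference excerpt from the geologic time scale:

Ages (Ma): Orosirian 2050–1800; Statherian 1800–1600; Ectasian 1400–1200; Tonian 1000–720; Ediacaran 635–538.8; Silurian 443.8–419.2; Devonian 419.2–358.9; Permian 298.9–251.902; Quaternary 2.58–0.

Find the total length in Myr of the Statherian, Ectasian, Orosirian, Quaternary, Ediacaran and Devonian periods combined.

Duration is start − end for each: (1800 − 1600) + (1400 − 1200) + (2050 − 1800) + (2.58 − 0) + (635 − 538.8) + (419.2 − 358.9).
That is 200 + 200 + 250 + 2.58 + 96.2 + 60.3, which totals 809.08 million years.

809.08 million years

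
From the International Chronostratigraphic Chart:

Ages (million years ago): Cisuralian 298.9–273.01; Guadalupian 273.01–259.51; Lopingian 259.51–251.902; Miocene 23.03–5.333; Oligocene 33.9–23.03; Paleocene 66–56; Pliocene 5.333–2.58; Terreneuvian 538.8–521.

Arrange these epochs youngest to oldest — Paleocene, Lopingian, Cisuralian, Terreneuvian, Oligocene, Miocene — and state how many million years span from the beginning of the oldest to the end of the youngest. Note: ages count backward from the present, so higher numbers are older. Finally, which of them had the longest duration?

Start ages (Ma): Terreneuvian 538.8, Cisuralian 298.9, Lopingian 259.51, Paleocene 66, Oligocene 33.9, Miocene 23.03.
Ordered youngest to oldest: Miocene, Oligocene, Paleocene, Lopingian, Cisuralian, Terreneuvian.
Span = 538.8 − 5.333 = 533.467 Myr.
Durations: Terreneuvian 17.8, Cisuralian 25.89, Lopingian 7.608, Paleocene 10, Miocene 17.697, Oligocene 10.87 → longest is Cisuralian (25.89 Myr).

Miocene → Oligocene → Paleocene → Lopingian → Cisuralian → Terreneuvian; total span 533.467 Myr; longest is Cisuralian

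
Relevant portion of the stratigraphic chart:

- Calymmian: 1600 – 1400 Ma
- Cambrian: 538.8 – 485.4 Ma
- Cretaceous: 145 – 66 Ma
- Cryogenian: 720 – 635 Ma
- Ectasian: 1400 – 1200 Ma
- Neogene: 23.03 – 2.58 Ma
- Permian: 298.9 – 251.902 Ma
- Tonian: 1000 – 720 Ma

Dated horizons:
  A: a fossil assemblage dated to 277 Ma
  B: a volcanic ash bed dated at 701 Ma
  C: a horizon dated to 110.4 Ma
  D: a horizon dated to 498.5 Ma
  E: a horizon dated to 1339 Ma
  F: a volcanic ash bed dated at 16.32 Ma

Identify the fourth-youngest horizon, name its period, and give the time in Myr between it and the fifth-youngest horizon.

Smaller Ma means younger, so youngest first: F 16.32 < C 110.4 < A 277 < D 498.5 < B 701 < E 1339.
Counting 4 along gives D (498.5 Ma); the excerpt puts that inside the Cambrian, 538.8–485.4 Ma.
Next in line is B (701 Ma), and 701 − 498.5 = 202.5 Myr.

D, in the Cambrian; 202.5 million years to B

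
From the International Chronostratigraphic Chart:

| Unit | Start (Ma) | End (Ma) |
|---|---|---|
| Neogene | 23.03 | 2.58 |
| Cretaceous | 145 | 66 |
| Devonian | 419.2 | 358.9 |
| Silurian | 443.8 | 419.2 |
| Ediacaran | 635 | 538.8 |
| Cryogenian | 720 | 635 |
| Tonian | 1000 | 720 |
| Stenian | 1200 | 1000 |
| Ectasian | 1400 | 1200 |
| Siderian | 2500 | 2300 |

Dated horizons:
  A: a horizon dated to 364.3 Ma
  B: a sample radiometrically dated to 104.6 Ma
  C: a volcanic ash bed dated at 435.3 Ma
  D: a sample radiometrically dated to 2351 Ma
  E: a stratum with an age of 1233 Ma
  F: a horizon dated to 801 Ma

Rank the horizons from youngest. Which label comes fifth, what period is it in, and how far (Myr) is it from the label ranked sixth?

Sorted youngest-first by Ma: B (104.6), A (364.3), C (435.3), F (801), E (1233), D (2351).
The fifth youngest is E at 1233 Ma, which lies in 1400–1200 Ma: the Ectasian.
The sixth youngest is D at 2351 Ma; separation = |1233 − 2351| = 1118 Myr.

E, in the Ectasian; 1118 million years to D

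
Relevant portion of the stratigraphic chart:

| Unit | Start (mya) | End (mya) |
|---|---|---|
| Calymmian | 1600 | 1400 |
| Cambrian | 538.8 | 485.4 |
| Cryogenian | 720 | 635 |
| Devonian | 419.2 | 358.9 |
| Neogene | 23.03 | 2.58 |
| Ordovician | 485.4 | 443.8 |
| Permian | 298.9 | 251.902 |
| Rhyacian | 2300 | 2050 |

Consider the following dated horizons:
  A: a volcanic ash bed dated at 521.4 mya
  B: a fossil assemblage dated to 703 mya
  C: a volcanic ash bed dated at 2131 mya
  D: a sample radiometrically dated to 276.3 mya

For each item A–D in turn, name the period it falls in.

A: 521.4 Ma lies in 538.8–485.4 Ma, so Cambrian.
B: 703 Ma lies in 720–635 Ma, so Cryogenian.
C: 2131 Ma lies in 2300–2050 Ma, so Rhyacian.
D: 276.3 Ma lies in 298.9–251.902 Ma, so Permian.

A — Cambrian; B — Cryogenian; C — Rhyacian; D — Permian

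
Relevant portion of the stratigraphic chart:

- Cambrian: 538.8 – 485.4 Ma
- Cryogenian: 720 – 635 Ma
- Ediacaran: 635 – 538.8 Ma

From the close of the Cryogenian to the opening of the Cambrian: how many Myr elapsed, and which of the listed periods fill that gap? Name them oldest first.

96.2 million years; Ediacaran

The Cryogenian closes at 635 Ma and the Cambrian opens at 538.8 Ma, so the interval is 635 − 538.8 = 96.2 Myr.
A period fits inside if it starts at or after 635 Ma and ends at or before 538.8 Ma; oldest first that gives Ediacaran.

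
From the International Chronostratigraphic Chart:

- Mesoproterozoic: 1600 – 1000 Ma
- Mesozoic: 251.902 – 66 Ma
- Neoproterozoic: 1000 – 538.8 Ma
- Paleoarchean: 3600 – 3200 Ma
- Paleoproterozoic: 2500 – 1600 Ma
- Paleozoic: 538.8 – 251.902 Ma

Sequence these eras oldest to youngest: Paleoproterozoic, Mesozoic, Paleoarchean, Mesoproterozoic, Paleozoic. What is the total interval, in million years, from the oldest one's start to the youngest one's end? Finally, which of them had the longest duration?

Paleoarchean → Paleoproterozoic → Mesoproterozoic → Paleozoic → Mesozoic; total span 3534 Myr; longest is Paleoproterozoic

Start ages (Ma): Paleoarchean 3600, Paleoproterozoic 2500, Mesoproterozoic 1600, Paleozoic 538.8, Mesozoic 251.902.
Ordered oldest to youngest: Paleoarchean, Paleoproterozoic, Mesoproterozoic, Paleozoic, Mesozoic.
Span = 3600 − 66 = 3534 Myr.
Durations: Paleoproterozoic 900, Paleoarchean 400, Mesozoic 185.902, Mesoproterozoic 600, Paleozoic 286.898 → longest is Paleoproterozoic (900 Myr).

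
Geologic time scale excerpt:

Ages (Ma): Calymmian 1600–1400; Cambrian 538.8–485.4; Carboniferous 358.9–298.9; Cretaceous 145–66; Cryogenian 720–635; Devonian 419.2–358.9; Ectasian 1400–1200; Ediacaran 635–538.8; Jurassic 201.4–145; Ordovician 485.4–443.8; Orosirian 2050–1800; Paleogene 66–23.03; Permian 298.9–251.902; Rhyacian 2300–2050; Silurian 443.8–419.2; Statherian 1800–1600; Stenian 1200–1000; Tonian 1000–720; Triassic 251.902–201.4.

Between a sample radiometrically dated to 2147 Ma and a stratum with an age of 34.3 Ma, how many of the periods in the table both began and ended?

2147 Ma sits inside the Rhyacian (2300–2050) and 34.3 Ma inside the Paleogene (66–23.03); neither of those is wholly between the two dates.
The listed periods lying completely between them are Orosirian, Statherian, Calymmian, Ectasian, Stenian, Tonian, Cryogenian, Ediacaran, Cambrian, Ordovician, Silurian, Devonian, Carboniferous, Permian, Triassic, Jurassic, Cretaceous — 17 in all.

17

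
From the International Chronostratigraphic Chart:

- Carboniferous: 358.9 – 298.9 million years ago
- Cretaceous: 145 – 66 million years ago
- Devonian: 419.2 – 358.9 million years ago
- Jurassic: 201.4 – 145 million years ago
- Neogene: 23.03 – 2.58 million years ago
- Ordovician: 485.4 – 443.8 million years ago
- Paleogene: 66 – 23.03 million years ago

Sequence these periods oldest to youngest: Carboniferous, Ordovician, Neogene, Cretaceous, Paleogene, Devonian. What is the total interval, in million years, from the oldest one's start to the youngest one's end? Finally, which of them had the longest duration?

From the excerpt: Carboniferous 358.9–298.9; Ordovician 485.4–443.8; Neogene 23.03–2.58; Cretaceous 145–66; Paleogene 66–23.03; Devonian 419.2–358.9 (Ma).
Larger Ma is earlier, so the oldest is Ordovician and the youngest is Neogene; oldest to youngest: Ordovician, Devonian, Carboniferous, Cretaceous, Paleogene, Neogene.
Oldest start 485.4 minus youngest end 2.58 gives 482.82 Myr overall.
Individual lengths (start − end): Paleogene 42.97; Devonian 60.3; Neogene 20.45; Ordovician 41.6; Cretaceous 79; Carboniferous 60. The largest is Cretaceous at 79 Myr.

Ordovician, Devonian, Carboniferous, Cretaceous, Paleogene, Neogene; total span 482.82 Myr; longest is Cretaceous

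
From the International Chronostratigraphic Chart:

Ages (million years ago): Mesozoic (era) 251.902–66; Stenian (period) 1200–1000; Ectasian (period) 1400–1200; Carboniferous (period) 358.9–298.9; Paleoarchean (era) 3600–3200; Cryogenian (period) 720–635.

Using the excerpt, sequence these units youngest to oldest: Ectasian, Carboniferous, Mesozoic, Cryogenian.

Read off each span (Ma): Ectasian 1400–1200; Carboniferous 358.9–298.9; Mesozoic 251.902–66; Cryogenian 720–635.
Larger Ma is older, so oldest→youngest is Ectasian, Cryogenian, Carboniferous, Mesozoic; reverse it for youngest→oldest.

Mesozoic, Carboniferous, Cryogenian, Ectasian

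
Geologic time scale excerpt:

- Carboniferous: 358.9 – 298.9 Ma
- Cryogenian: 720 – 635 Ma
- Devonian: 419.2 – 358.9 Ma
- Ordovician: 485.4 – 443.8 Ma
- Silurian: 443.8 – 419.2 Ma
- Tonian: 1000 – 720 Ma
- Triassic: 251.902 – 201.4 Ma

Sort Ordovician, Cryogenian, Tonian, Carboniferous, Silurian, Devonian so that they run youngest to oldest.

Carboniferous, Devonian, Silurian, Ordovician, Cryogenian, Tonian

The oldest of these is Tonian (starts 1000 Ma) and the youngest is Carboniferous (ends 298.9 Ma).
In between, by decreasing start age: Cryogenian (720), Ordovician (485.4), Silurian (443.8), Devonian (419.2).
Listing youngest first means reversing that sequence.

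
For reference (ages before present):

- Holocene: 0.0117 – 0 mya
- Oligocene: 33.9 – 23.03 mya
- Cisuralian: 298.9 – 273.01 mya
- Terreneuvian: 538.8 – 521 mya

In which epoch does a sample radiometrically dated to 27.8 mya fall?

27.8 Ma lies between 33.9 and 23.03 Ma, so it falls in the Oligocene.

Oligocene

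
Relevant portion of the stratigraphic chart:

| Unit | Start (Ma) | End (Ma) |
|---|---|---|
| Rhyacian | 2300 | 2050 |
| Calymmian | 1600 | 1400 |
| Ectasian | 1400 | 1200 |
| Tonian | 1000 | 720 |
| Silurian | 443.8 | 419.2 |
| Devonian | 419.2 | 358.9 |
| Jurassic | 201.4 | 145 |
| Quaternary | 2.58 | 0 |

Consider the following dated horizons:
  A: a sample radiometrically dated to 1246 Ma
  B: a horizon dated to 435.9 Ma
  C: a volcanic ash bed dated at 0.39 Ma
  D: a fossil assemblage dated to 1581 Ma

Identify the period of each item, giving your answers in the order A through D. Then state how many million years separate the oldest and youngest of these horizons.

A: 1246 Ma lies in 1400–1200 Ma, so Ectasian.
B: 435.9 Ma lies in 443.8–419.2 Ma, so Silurian.
C: 0.39 Ma lies in 2.58–0 Ma, so Quaternary.
D: 1581 Ma lies in 1600–1400 Ma, so Calymmian.
Oldest = 1581 Ma, youngest = 0.39 Ma → span 1580.61 Myr.

A — Ectasian; B — Silurian; C — Quaternary; D — Calymmian; span 1580.61 million years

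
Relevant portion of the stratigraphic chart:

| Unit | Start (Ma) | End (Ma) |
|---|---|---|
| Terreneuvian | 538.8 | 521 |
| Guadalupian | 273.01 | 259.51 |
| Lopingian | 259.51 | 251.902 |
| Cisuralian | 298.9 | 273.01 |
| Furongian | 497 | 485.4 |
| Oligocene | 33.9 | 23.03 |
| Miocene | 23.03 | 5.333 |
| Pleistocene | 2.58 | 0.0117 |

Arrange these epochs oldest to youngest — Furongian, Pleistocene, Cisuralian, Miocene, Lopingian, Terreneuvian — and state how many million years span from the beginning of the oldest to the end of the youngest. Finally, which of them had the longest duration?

Start ages (Ma): Terreneuvian 538.8, Furongian 497, Cisuralian 298.9, Lopingian 259.51, Miocene 23.03, Pleistocene 2.58.
Ordered oldest to youngest: Terreneuvian, Furongian, Cisuralian, Lopingian, Miocene, Pleistocene.
Span = 538.8 − 0.0117 = 538.7883 Myr.
Durations: Cisuralian 25.89, Terreneuvian 17.8, Pleistocene 2.5683, Lopingian 7.608, Furongian 11.6, Miocene 17.697 → longest is Cisuralian (25.89 Myr).

Terreneuvian, Furongian, Cisuralian, Lopingian, Miocene, Pleistocene; total span 538.7883 Myr; longest is Cisuralian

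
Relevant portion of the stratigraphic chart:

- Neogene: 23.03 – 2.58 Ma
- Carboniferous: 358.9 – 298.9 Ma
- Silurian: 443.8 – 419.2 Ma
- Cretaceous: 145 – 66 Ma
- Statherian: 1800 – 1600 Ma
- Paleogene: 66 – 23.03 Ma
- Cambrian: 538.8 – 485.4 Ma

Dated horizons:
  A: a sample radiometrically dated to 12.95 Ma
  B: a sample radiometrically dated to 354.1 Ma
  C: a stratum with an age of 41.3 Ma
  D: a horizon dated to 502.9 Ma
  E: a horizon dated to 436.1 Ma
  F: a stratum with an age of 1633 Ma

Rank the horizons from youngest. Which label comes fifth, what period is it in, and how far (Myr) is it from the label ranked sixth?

D, in the Cambrian; 1130.1 million years to F

Sorted youngest-first by Ma: A (12.95), C (41.3), B (354.1), E (436.1), D (502.9), F (1633).
The fifth youngest is D at 502.9 Ma, which lies in 538.8–485.4 Ma: the Cambrian.
The sixth youngest is F at 1633 Ma; separation = |502.9 − 1633| = 1130.1 Myr.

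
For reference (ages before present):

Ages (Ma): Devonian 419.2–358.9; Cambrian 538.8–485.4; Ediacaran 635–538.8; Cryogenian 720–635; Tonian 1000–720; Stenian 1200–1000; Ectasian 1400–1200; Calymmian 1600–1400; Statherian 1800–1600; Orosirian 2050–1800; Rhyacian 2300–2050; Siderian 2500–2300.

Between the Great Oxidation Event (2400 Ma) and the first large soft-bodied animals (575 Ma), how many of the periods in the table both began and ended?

The older date is 2400 Ma and the younger is 575 Ma.
Periods with start < 2400 and end > 575 Ma: Rhyacian (2300–2050), Orosirian (2050–1800), Statherian (1800–1600), Calymmian (1600–1400), Ectasian (1400–1200), Stenian (1200–1000), Tonian (1000–720), Cryogenian (720–635).
That is 8 complete periods.

8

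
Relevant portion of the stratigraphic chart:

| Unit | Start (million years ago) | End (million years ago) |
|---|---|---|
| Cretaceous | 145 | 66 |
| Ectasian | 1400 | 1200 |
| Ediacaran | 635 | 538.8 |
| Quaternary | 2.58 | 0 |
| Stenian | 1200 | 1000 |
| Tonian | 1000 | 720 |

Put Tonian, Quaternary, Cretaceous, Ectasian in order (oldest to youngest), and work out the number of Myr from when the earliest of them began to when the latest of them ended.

Ectasian → Tonian → Cretaceous → Quaternary; total span 1400 Myr

Start ages (Ma): Ectasian 1400, Tonian 1000, Cretaceous 145, Quaternary 2.58.
Ordered oldest to youngest: Ectasian, Tonian, Cretaceous, Quaternary.
Span = 1400 − 0 = 1400 Myr.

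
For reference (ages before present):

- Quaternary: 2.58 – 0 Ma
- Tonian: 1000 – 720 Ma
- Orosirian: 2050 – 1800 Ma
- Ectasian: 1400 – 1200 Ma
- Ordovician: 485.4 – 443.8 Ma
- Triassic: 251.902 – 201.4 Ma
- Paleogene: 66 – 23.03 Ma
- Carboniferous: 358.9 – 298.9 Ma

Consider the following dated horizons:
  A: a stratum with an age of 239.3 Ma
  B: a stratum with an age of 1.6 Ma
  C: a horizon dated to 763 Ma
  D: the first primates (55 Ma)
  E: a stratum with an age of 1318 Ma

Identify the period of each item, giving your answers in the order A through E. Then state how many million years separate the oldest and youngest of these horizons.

A — Triassic; B — Quaternary; C — Tonian; D — Paleogene; E — Ectasian; span 1316.4 million years

Match each age against the start–end ranges in the excerpt: A = 239.3 Ma → Triassic (251.902–201.4); B = 1.6 Ma → Quaternary (2.58–0); C = 763 Ma → Tonian (1000–720); D = 55 Ma → Paleogene (66–23.03); E = 1318 Ma → Ectasian (1400–1200).
The largest age is 1318 Ma and the smallest is 1.6 Ma; their difference is 1316.4 Myr.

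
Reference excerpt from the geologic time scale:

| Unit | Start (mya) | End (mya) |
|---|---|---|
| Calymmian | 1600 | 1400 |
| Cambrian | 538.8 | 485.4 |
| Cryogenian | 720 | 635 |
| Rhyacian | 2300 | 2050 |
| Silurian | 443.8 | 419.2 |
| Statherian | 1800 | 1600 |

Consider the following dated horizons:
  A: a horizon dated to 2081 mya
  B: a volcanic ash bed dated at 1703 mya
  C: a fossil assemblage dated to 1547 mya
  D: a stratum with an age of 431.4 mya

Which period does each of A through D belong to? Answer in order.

A: 2081 Ma lies in 2300–2050 Ma, so Rhyacian.
B: 1703 Ma lies in 1800–1600 Ma, so Statherian.
C: 1547 Ma lies in 1600–1400 Ma, so Calymmian.
D: 431.4 Ma lies in 443.8–419.2 Ma, so Silurian.

A — Rhyacian; B — Statherian; C — Calymmian; D — Silurian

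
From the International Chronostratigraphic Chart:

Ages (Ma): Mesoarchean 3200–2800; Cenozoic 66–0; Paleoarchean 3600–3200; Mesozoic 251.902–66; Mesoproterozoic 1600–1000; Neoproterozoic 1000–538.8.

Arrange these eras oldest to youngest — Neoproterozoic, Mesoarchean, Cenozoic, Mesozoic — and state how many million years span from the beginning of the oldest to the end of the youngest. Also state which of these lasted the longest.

Mesoarchean → Neoproterozoic → Mesozoic → Cenozoic; total span 3200 Myr; longest is Neoproterozoic

Start ages (Ma): Mesoarchean 3200, Neoproterozoic 1000, Mesozoic 251.902, Cenozoic 66.
Ordered oldest to youngest: Mesoarchean, Neoproterozoic, Mesozoic, Cenozoic.
Span = 3200 − 0 = 3200 Myr.
Durations: Neoproterozoic 461.2, Mesoarchean 400, Cenozoic 66, Mesozoic 185.902 → longest is Neoproterozoic (461.2 Myr).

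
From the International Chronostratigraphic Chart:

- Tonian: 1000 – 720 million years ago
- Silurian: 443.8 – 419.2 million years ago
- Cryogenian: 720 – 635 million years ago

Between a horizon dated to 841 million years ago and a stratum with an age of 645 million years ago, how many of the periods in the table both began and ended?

Checking each listed span, none has both start < 841 Ma and end > 645 Ma — every period straddles one of the two dates or lies outside them — so the count is 0.

0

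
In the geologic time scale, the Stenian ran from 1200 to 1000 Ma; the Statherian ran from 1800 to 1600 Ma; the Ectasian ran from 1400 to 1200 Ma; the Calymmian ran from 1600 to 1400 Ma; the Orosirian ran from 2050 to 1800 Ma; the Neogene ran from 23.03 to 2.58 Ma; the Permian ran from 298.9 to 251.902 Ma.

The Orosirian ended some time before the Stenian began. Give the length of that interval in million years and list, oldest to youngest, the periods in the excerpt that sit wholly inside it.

600 million years; Statherian, Calymmian, Ectasian

The Orosirian closes at 1800 Ma and the Stenian opens at 1200 Ma, so the interval is 1800 − 1200 = 600 Myr.
A period fits inside if it starts at or after 1800 Ma and ends at or before 1200 Ma; oldest first that gives Statherian, Calymmian, Ectasian.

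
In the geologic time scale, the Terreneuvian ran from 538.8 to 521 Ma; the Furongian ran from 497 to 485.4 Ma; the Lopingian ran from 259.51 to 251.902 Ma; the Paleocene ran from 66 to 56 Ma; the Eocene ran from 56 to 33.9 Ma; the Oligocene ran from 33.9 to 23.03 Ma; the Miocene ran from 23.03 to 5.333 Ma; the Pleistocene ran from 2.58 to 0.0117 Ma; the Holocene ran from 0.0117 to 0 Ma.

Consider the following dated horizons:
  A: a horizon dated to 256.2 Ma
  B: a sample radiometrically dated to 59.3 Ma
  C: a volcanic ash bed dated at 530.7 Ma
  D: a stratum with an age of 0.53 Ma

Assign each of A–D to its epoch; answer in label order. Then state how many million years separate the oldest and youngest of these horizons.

A — Lopingian; B — Paleocene; C — Terreneuvian; D — Pleistocene; span 530.17 million years

A: 256.2 Ma lies in 259.51–251.902 Ma, so Lopingian.
B: 59.3 Ma lies in 66–56 Ma, so Paleocene.
C: 530.7 Ma lies in 538.8–521 Ma, so Terreneuvian.
D: 0.53 Ma lies in 2.58–0.0117 Ma, so Pleistocene.
Oldest = 530.7 Ma, youngest = 0.53 Ma → span 530.17 Myr.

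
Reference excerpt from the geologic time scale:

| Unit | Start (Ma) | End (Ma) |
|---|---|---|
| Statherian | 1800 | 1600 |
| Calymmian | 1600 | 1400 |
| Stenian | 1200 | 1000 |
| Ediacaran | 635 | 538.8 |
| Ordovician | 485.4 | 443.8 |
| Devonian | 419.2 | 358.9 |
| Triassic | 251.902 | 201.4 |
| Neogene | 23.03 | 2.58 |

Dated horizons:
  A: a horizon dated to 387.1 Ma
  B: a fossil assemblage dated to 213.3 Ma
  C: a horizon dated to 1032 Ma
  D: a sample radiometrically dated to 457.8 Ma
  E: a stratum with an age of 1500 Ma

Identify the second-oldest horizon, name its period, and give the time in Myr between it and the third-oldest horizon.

Larger Ma means older, so oldest first: E 1500 > C 1032 > D 457.8 > A 387.1 > B 213.3.
Counting 2 along gives C (1032 Ma); the excerpt puts that inside the Stenian, 1200–1000 Ma.
Next in line is D (457.8 Ma), and 1032 − 457.8 = 574.2 Myr.

C, in the Stenian; 574.2 million years to D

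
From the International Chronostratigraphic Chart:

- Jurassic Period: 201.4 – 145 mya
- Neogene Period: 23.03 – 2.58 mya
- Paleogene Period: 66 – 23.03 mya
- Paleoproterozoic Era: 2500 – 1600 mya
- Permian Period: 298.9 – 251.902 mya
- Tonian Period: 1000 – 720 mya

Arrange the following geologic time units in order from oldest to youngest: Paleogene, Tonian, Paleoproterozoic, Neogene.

The oldest of these is Paleoproterozoic (starts 2500 Ma) and the youngest is Neogene (ends 2.58 Ma).
In between, by decreasing start age: Tonian (1000), Paleogene (66).

Paleoproterozoic, Tonian, Paleogene, Neogene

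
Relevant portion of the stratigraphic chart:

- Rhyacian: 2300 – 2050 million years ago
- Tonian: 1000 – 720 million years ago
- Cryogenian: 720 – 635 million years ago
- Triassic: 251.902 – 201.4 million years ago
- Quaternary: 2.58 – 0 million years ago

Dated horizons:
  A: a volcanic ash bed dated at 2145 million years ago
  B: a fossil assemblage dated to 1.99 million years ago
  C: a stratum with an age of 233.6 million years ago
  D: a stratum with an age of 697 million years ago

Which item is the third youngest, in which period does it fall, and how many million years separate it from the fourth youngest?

Sorted youngest-first by Ma: B (1.99), C (233.6), D (697), A (2145).
The third youngest is D at 697 Ma, which lies in 720–635 Ma: the Cryogenian.
The fourth youngest is A at 2145 Ma; separation = |697 − 2145| = 1448 Myr.

D, in the Cryogenian; 1448 million years to A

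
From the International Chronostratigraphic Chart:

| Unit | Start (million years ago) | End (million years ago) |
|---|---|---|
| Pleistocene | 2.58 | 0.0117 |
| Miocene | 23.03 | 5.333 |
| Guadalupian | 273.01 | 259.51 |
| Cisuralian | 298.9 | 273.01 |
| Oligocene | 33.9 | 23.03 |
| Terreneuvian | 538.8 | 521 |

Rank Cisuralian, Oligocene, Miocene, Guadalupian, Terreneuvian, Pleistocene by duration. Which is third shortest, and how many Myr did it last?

Guadalupian, 13.5 million years

Start − end for each: Cisuralian 298.9 − 273.01 = 25.89; Oligocene 33.9 − 23.03 = 10.87; Miocene 23.03 − 5.333 = 17.697; Guadalupian 273.01 − 259.51 = 13.5; Terreneuvian 538.8 − 521 = 17.8; Pleistocene 2.58 − 0.0117 = 2.5683.
Ranking these from shortest: Pleistocene < Oligocene < Guadalupian < Miocene < Terreneuvian < Cisuralian.
Position 3 in that ranking is Guadalupian, which lasted 13.5 Myr.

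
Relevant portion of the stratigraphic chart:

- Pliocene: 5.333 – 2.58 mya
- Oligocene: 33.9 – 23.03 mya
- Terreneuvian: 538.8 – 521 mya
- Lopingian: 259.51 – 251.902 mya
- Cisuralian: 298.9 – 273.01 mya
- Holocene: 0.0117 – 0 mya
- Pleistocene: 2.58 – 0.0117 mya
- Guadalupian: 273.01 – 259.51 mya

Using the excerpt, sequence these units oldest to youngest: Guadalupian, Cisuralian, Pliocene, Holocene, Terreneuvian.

Read off each span (Ma): Guadalupian 273.01–259.51; Cisuralian 298.9–273.01; Pliocene 5.333–2.58; Holocene 0.0117–0; Terreneuvian 538.8–521.
Larger Ma is older, so oldest→youngest is Terreneuvian, Cisuralian, Guadalupian, Pliocene, Holocene.

Terreneuvian, Cisuralian, Guadalupian, Pliocene, Holocene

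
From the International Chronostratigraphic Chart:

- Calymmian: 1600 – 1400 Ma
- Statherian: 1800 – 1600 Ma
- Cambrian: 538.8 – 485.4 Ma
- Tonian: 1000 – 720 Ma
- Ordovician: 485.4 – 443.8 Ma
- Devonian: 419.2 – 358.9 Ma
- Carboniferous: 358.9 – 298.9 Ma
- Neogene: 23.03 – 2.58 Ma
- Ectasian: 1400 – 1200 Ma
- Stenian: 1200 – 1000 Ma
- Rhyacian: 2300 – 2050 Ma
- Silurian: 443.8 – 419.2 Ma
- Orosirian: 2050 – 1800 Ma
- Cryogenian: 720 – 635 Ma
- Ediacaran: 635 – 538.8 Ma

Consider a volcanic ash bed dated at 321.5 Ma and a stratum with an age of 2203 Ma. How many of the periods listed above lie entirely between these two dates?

2203 Ma sits inside the Rhyacian (2300–2050) and 321.5 Ma inside the Carboniferous (358.9–298.9); neither of those is wholly between the two dates.
The listed periods lying completely between them are Orosirian, Statherian, Calymmian, Ectasian, Stenian, Tonian, Cryogenian, Ediacaran, Cambrian, Ordovician, Silurian, Devonian — 12 in all.

12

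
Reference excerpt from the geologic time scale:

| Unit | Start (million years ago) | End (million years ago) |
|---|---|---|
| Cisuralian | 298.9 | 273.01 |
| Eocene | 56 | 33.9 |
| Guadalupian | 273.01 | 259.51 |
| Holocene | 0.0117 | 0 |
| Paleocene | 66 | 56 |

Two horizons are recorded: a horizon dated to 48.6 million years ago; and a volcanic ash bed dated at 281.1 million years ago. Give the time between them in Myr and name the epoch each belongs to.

Elapsed time: 281.1 − 48.6 = 232.5 Myr.
48.6 Ma lies within 56–33.9 Ma: Eocene.
281.1 Ma lies within 298.9–273.01 Ma: Cisuralian.

232.5 million years apart; the first in the Eocene, the second in the Cisuralian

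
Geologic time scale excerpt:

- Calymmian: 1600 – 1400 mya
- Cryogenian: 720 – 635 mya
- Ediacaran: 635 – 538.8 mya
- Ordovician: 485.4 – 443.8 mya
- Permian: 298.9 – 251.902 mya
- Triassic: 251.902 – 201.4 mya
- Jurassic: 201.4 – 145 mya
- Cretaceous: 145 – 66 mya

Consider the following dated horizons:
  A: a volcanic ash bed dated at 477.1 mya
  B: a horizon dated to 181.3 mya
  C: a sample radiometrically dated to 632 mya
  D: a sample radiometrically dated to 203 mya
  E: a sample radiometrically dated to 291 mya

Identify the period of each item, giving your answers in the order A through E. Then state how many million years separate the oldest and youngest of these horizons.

A — Ordovician; B — Jurassic; C — Ediacaran; D — Triassic; E — Permian; span 450.7 million years

A: 477.1 Ma lies in 485.4–443.8 Ma, so Ordovician.
B: 181.3 Ma lies in 201.4–145 Ma, so Jurassic.
C: 632 Ma lies in 635–538.8 Ma, so Ediacaran.
D: 203 Ma lies in 251.902–201.4 Ma, so Triassic.
E: 291 Ma lies in 298.9–251.902 Ma, so Permian.
Oldest = 632 Ma, youngest = 181.3 Ma → span 450.7 Myr.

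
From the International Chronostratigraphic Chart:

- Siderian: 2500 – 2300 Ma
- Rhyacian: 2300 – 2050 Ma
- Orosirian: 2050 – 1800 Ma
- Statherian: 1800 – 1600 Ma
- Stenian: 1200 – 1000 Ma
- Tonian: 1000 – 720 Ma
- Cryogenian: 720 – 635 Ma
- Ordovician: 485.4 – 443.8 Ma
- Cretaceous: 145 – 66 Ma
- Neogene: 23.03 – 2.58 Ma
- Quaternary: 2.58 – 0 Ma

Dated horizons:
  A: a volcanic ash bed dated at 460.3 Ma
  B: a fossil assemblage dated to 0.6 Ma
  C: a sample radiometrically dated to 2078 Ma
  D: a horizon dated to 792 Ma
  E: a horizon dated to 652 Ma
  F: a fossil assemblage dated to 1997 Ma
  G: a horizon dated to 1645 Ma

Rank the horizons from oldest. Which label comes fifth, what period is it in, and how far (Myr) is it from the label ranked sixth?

Larger Ma means older, so oldest first: C 2078 > F 1997 > G 1645 > D 792 > E 652 > A 460.3 > B 0.6.
Counting 5 along gives E (652 Ma); the excerpt puts that inside the Cryogenian, 720–635 Ma.
Next in line is A (460.3 Ma), and 652 − 460.3 = 191.7 Myr.

E, in the Cryogenian; 191.7 million years to A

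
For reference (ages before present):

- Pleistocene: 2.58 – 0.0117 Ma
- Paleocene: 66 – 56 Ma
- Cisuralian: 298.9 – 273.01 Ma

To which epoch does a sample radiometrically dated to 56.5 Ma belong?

56.5 Ma lies between 66 and 56 Ma, so it falls in the Paleocene.

Paleocene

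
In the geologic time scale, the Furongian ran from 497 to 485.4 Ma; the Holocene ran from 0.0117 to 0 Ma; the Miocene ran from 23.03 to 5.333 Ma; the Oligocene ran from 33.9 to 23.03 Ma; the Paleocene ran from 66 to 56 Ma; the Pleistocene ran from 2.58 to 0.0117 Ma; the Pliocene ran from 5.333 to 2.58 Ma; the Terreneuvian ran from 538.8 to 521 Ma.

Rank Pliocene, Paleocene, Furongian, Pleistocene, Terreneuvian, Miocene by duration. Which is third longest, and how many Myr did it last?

Durations: Pliocene 2.753; Paleocene 10; Furongian 11.6; Pleistocene 2.5683; Terreneuvian 17.8; Miocene 17.697 Myr.
Sorted longest-first: Terreneuvian (17.8), Miocene (17.697), Furongian (11.6), Paleocene (10), Pliocene (2.753), Pleistocene (2.5683).
The third longest is Furongian at 11.6 Myr.

Furongian, 11.6 million years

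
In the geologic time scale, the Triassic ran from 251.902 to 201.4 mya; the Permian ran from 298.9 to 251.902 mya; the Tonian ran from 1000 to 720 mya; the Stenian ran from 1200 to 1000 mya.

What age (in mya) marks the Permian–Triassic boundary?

The Permian ends and the Triassic begins at 251.902 mya.

251.902 mya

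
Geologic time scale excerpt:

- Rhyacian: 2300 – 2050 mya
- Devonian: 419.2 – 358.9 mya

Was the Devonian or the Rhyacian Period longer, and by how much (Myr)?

Devonian: 419.2 − 358.9 = 60.3 Myr.
Rhyacian: 2300 − 2050 = 250 Myr.
Difference: 250 − 60.3 = 189.7 Myr, so the Rhyacian was longer.

Rhyacian, by 189.7 million years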